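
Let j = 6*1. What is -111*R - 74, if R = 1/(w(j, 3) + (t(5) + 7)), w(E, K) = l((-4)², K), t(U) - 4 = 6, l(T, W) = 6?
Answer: -1813/23 ≈ -78.826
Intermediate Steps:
t(U) = 10 (t(U) = 4 + 6 = 10)
j = 6
w(E, K) = 6
R = 1/23 (R = 1/(6 + (10 + 7)) = 1/(6 + 17) = 1/23 ≈ 0.043478)
-111*R - 74 = -111*1/23 - 74 = -111/23 - 74 = -1813/23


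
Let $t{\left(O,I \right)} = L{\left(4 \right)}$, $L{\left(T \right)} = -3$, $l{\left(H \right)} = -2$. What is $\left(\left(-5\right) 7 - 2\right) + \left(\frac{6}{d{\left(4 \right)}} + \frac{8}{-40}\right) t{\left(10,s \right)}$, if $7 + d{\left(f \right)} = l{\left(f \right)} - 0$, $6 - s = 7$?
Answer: $- \frac{172}{5} \approx -34.4$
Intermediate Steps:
$s = -1$ ($s = 6 - 7 = -1$)
$t{\left(O,I \right)} = -3$
$d{\left(f \right)} = -9$ ($d{\left(f \right)} = -7 - 2 = -9$)
$\left(\left(-5\right) 7 - 2\right) + \left(\frac{6}{d{\left(4 \right)}} + \frac{8}{-40}\right) t{\left(10,s \right)} = \left(\left(-5\right) 7 - 2\right) + \left(\frac{6}{-9} + \frac{8}{-40}\right) \left(-3\right) = \left(-35 - 2\right) + \left(6 \left(- \frac{1}{9}\right) + 8 \left(- \frac{1}{40}\right)\right) \left(-3\right) = -37 + \left(- \frac{2}{3} - \frac{1}{5}\right) \left(-3\right) = -37 - - \frac{13}{5} = -37 + \frac{13}{5} = - \frac{172}{5}$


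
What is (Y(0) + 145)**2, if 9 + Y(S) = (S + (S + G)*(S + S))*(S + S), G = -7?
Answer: 18496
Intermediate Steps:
Y(S) = -9 + 2*S*(S + 2*S*(-7 + S)) (Y(S) = -9 + (S + (S - 7)*(S + S))*(S + S) = -9 + (S + (-7 + S)*(2*S))*(2*S) = -9 + (S + 2*S*(-7 + S))*(2*S) = -9 + 2*S*(S + 2*S*(-7 + S)))
(Y(0) + 145)**2 = ((-9 - 26*0**2 + 4*0**3) + 145)**2 = ((-9 - 26*0 + 4*0) + 145)**2 = ((-9 + 0 + 0) + 145)**2 = (-9 + 145)**2 = 136**2 = 18496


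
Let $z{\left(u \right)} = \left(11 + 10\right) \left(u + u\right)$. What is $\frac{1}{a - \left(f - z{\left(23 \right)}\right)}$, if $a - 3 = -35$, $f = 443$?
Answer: $\frac{1}{491} \approx 0.0020367$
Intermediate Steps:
$z{\left(u \right)} = 42 u$ ($z{\left(u \right)} = 21 \cdot 2 u = 42 u$)
$a = -32$ ($a = 3 - 35 = -32$)
$\frac{1}{a - \left(f - z{\left(23 \right)}\right)} = \frac{1}{-32 + \left(42 \cdot 23 - 443\right)} = \frac{1}{-32 + \left(966 - 443\right)} = \frac{1}{-32 + 523} = \frac{1}{491}$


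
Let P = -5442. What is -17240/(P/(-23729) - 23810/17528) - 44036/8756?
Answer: 7845520509644647/513977324773 ≈ 15264.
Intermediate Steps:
-17240/(P/(-23729) - 23810/17528) - 44036/8756 = -17240/(-5442/(-23729) - 23810/17528) - 44036/8756 = -17240/(-5442*(-1/23729) - 23810*1/17528) - 44036*1/8756 = -17240/(5442/23729 - 11905/8764) - 11009/2189 = -17240/(-234800057/207960956) - 11009/2189 = -17240*(-207960956/234800057) - 11009/2189 = 3585246881440/234800057 - 11009/2189 = 7845520509644647/513977324773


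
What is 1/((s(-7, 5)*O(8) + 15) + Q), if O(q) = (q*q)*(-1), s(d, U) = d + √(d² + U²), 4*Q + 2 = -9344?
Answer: -7494/12827593 + 256*√74/12827593 ≈ -0.00041253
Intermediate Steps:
Q = -4673/2 (Q = -½ + (¼)*(-9344) = -½ - 2336 = -4673/2 ≈ -2336.5)
s(d, U) = d + √(U² + d²)
O(q) = -q² (O(q) = q²*(-1) = -q²)
1/((s(-7, 5)*O(8) + 15) + Q) = 1/(((-7 + √(5² + (-7)²))*(-1*8²) + 15) - 4673/2) = 1/(((-7 + √(25 + 49))*(-1*64) + 15) - 4673/2) = 1/(((-7 + √74)*(-64) + 15) - 4673/2) = 1/(((448 - 64*√74) + 15) - 4673/2) = 1/((463 - 64*√74) - 4673/2) = 1/(-3747/2 - 64*√74)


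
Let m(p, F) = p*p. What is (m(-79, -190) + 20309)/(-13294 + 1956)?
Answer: -13275/5669 ≈ -2.3417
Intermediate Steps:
m(p, F) = p**2
(m(-79, -190) + 20309)/(-13294 + 1956) = ((-79)**2 + 20309)/(-13294 + 1956) = (6241 + 20309)/(-11338) = 26550*(-1/11338) = -13275/5669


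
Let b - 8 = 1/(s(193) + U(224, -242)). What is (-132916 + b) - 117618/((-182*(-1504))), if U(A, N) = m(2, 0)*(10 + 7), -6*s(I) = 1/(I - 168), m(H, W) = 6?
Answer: -278294592702379/2093882336 ≈ -1.3291e+5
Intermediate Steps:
s(I) = -1/(6*(-168 + I)) (s(I) = -1/(6*(I - 168)) = -1/(6*(-168 + I)))
U(A, N) = 102 (U(A, N) = 6*(10 + 7) = 6*17 = 102)
b = 122542/15299 (b = 8 + 1/(-1/(-1008 + 6*193) + 102) = 8 + 1/(-1/(-1008 + 1158) + 102) = 8 + 1/(-1/150 + 102) = 8 + 1/(15299/150) = 8 + 150/15299 = 122542/15299 ≈ 8.0098)
(-132916 + b) - 117618/((-182*(-1504))) = (-132916 + 122542/15299) - 117618/((-182*(-1504))) = -2033359342/15299 - 117618/273728 = -2033359342/15299 - 117618*1/273728 = -2033359342/15299 - 58809/136864 = -278294592702379/2093882336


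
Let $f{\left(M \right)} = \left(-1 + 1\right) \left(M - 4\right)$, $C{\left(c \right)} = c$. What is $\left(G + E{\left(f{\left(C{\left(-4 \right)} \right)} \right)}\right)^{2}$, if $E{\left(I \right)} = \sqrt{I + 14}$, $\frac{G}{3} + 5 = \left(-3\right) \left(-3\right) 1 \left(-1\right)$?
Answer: $\left(42 - \sqrt{14}\right)^{2} \approx 1463.7$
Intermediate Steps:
$f{\left(M \right)} = 0$ ($f{\left(M \right)} = 0 \left(-4 + M\right) = 0$)
$G = -42$ ($G = -15 + 3 \left(-3\right) \left(-3\right) 1 \left(-1\right) = -15 + 3 \cdot 9 \left(-1\right) = -15 + 3 \left(-9\right) = -15 - 27 = -42$)
$E{\left(I \right)} = \sqrt{14 + I}$
$\left(G + E{\left(f{\left(C{\left(-4 \right)} \right)} \right)}\right)^{2} = \left(-42 + \sqrt{14 + 0}\right)^{2} = \left(-42 + \sqrt{14}\right)^{2}$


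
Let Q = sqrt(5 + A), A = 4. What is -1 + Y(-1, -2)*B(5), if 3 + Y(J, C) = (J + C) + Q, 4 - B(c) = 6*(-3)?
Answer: -67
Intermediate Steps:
B(c) = 22 (B(c) = 4 - 6*(-3) = 4 - 1*(-18) = 4 + 18 = 22)
Q = 3 (Q = sqrt(5 + 4) = sqrt(9) = 3)
Y(J, C) = C + J (Y(J, C) = -3 + ((J + C) + 3) = -3 + ((C + J) + 3) = -3 + (3 + C + J) = C + J)
-1 + Y(-1, -2)*B(5) = -1 + (-2 - 1)*22 = -1 - 3*22 = -1 - 66 = -67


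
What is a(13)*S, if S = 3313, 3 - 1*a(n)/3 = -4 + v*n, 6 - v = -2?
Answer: -964083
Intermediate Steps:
v = 8 (v = 6 - 1*(-2) = 6 + 2 = 8)
a(n) = 21 - 24*n (a(n) = 9 - 3*(-4 + 8*n) = 9 + (12 - 24*n) = 21 - 24*n)
a(13)*S = (21 - 24*13)*3313 = (21 - 312)*3313 = -291*3313 = -964083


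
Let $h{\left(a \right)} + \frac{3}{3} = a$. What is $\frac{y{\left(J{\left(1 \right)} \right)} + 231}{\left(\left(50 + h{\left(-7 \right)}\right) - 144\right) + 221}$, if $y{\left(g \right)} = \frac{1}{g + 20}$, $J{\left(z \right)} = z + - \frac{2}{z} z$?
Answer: $\frac{4390}{2261} \approx 1.9416$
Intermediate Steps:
$J{\left(z \right)} = -2 + z$ ($J{\left(z \right)} = z - 2 = -2 + z$)
$y{\left(g \right)} = \frac{1}{20 + g}$
$h{\left(a \right)} = -1 + a$
$\frac{y{\left(J{\left(1 \right)} \right)} + 231}{\left(\left(50 + h{\left(-7 \right)}\right) - 144\right) + 221} = \frac{\frac{1}{20 + \left(-2 + 1\right)} + 231}{\left(\left(50 - 8\right) - 144\right) + 221} = \frac{\frac{1}{20 - 1} + 231}{\left(\left(50 - 8\right) - 144\right) + 221} = \frac{\frac{1}{19} + 231}{\left(42 - 144\right) + 221} = \frac{\frac{1}{19} + 231}{-102 + 221} = \frac{4390}{19 \cdot 119} = \frac{4390}{19} \cdot \frac{1}{119} = \frac{4390}{2261}$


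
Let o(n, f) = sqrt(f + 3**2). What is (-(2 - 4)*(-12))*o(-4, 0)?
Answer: -72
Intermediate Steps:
o(n, f) = sqrt(9 + f) (o(n, f) = sqrt(f + 9) = sqrt(9 + f))
(-(2 - 4)*(-12))*o(-4, 0) = (-(2 - 4)*(-12))*sqrt(9 + 0) = (-1*(-2)*(-12))*sqrt(9) = (2*(-12))*3 = -24*3 = -72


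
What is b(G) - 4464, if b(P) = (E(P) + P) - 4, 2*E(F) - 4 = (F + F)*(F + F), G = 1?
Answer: -4463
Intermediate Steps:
E(F) = 2 + 2*F² (E(F) = 2 + ((F + F)*(F + F))/2 = 2 + ((2*F)*(2*F))/2 = 2 + (4*F²)/2 = 2 + 2*F²)
b(P) = -2 + P + 2*P² (b(P) = ((2 + 2*P²) + P) - 4 = (2 + P + 2*P²) - 4 = -2 + P + 2*P²)
b(G) - 4464 = (-2 + 1 + 2*1²) - 4464 = (-2 + 1 + 2*1) - 4464 = (-2 + 1 + 2) - 4464 = 1 - 4464 = -4463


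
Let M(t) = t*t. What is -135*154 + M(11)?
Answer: -20669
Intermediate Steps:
M(t) = t²
-135*154 + M(11) = -135*154 + 11² = -20790 + 121 = -20669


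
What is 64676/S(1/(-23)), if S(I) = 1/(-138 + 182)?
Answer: 2845744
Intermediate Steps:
S(I) = 1/44
64676/S(1/(-23)) = 64676/(1/44) = 64676*44 = 2845744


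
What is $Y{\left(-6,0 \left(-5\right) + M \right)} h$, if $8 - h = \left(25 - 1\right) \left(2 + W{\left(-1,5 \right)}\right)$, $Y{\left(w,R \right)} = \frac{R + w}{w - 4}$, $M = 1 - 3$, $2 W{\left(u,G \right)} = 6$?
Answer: $- \frac{448}{5} \approx -89.6$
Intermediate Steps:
$W{\left(u,G \right)} = 3$ ($W{\left(u,G \right)} = \frac{1}{2} \cdot 6 = 3$)
$M = -2$
$Y{\left(w,R \right)} = \frac{R + w}{-4 + w}$
$h = -112$ ($h = 8 - \left(25 - 1\right) \left(2 + 3\right) = 8 - 24 \cdot 5 = 8 - 120 = -112$)
$Y{\left(-6,0 \left(-5\right) + M \right)} h = \frac{\left(0 \left(-5\right) - 2\right) - 6}{-4 - 6} \left(-112\right) = \frac{\left(0 - 2\right) - 6}{-10} \left(-112\right) = - \frac{-2 - 6}{10} \left(-112\right) = \left(- \frac{1}{10}\right) \left(-8\right) \left(-112\right) = \frac{4}{5} \left(-112\right) = - \frac{448}{5}$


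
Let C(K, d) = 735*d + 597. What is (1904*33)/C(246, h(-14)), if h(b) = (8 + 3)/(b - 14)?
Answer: 83776/411 ≈ 203.83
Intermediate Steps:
h(b) = 11/(-14 + b)
C(K, d) = 597 + 735*d
(1904*33)/C(246, h(-14)) = (1904*33)/(597 + 735*(11/(-14 - 14))) = 62832/(597 + 735*(11/(-28))) = 62832/(597 + 735*(11*(-1/28))) = 62832/(597 + 735*(-11/28)) = 62832/(597 - 1155/4) = 62832/(1233/4) = 62832*(4/1233) = 83776/411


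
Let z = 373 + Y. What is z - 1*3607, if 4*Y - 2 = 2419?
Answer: -10515/4 ≈ -2628.8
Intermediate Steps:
Y = 2421/4 (Y = ½ + (¼)*2419 = ½ + 2419/4 = 2421/4 ≈ 605.25)
z = 3913/4 (z = 373 + 2421/4 = 3913/4 ≈ 978.25)
z - 1*3607 = 3913/4 - 1*3607 = 3913/4 - 3607 = -10515/4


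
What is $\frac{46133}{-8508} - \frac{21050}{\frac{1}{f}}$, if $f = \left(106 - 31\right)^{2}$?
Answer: $- \frac{1007400421133}{8508} \approx -1.1841 \cdot 10^{8}$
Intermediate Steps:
$f = 5625$ ($f = 75^{2} = 5625$)
$\frac{46133}{-8508} - \frac{21050}{\frac{1}{f}} = \frac{46133}{-8508} - \frac{21050}{\frac{1}{5625}} = 46133 \left(- \frac{1}{8508}\right) - 21050 \frac{1}{\frac{1}{5625}} = - \frac{46133}{8508} - 118406250 = - \frac{1007400421133}{8508}$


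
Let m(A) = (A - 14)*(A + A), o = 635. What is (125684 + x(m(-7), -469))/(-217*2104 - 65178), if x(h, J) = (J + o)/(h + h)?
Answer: -36951179/153393324 ≈ -0.24089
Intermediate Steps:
m(A) = 2*A*(-14 + A) (m(A) = (-14 + A)*(2*A) = 2*A*(-14 + A))
x(h, J) = (635 + J)/(2*h) (x(h, J) = (J + 635)/(h + h) = (635 + J)/((2*h)) = (635 + J)*(1/(2*h)) = (635 + J)/(2*h))
(125684 + x(m(-7), -469))/(-217*2104 - 65178) = (125684 + (635 - 469)/(2*((2*(-7)*(-14 - 7)))))/(-217*2104 - 65178) = (125684 + (1/2)*166/(2*(-7)*(-21)))/(-456568 - 65178) = (125684 + (1/2)*166/294)/(-521746) = (125684 + (1/2)*(1/294)*166)*(-1/521746) = (125684 + 83/294)*(-1/521746) = (36951179/294)*(-1/521746) = -36951179/153393324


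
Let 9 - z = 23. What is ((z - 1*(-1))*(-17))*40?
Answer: 8840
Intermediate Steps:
z = -14 (z = 9 - 1*23 = 9 - 23 = -14)
((z - 1*(-1))*(-17))*40 = ((-14 - 1*(-1))*(-17))*40 = ((-14 + 1)*(-17))*40 = -13*(-17)*40 = 221*40 = 8840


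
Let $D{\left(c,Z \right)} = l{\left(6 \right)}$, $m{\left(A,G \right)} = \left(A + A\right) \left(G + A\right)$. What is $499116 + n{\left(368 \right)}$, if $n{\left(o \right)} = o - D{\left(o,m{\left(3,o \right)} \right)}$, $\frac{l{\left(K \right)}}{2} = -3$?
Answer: $499490$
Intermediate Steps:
$l{\left(K \right)} = -6$ ($l{\left(K \right)} = 2 \left(-3\right) = -6$)
$m{\left(A,G \right)} = 2 A \left(A + G\right)$
$D{\left(c,Z \right)} = -6$
$n{\left(o \right)} = 6 + o$ ($n{\left(o \right)} = o - -6 = o + 6 = 6 + o$)
$499116 + n{\left(368 \right)} = 499116 + \left(6 + 368\right) = 499116 + 374 = 499490$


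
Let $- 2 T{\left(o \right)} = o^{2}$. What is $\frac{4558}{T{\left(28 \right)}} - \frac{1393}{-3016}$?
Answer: $- \frac{1650109}{147784} \approx -11.166$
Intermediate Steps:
$T{\left(o \right)} = - \frac{o^{2}}{2}$
$\frac{4558}{T{\left(28 \right)}} - \frac{1393}{-3016} = \frac{4558}{\left(- \frac{1}{2}\right) 28^{2}} - \frac{1393}{-3016} = \frac{4558}{\left(- \frac{1}{2}\right) 784} - - \frac{1393}{3016} = \frac{4558}{-392} + \frac{1393}{3016} = 4558 \left(- \frac{1}{392}\right) + \frac{1393}{3016} = - \frac{2279}{196} + \frac{1393}{3016} = - \frac{1650109}{147784}$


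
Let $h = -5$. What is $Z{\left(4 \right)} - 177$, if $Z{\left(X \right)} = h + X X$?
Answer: $-166$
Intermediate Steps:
$Z{\left(X \right)} = -5 + X^{2}$ ($Z{\left(X \right)} = -5 + X X = -5 + X^{2}$)
$Z{\left(4 \right)} - 177 = \left(-5 + 4^{2}\right) - 177 = \left(-5 + 16\right) - 177 = 11 - 177 = -166$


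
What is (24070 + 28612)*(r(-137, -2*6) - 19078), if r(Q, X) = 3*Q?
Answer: -1026719498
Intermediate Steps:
(24070 + 28612)*(r(-137, -2*6) - 19078) = (24070 + 28612)*(3*(-137) - 19078) = 52682*(-411 - 19078) = 52682*(-19489) = -1026719498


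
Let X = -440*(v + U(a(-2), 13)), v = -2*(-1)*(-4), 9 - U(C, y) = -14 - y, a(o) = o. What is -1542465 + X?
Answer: -1554785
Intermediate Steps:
U(C, y) = 23 + y (U(C, y) = 9 - (-14 - y) = 9 + (14 + y) = 23 + y)
v = -8 (v = 2*(-4) = -8)
X = -12320 (X = -440*(-8 + (23 + 13)) = -440*(-8 + 36) = -440*28 = -12320)
-1542465 + X = -1542465 - 12320 = -1554785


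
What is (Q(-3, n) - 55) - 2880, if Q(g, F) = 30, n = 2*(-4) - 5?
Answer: -2905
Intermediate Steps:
n = -13 (n = -8 - 5 = -13)
(Q(-3, n) - 55) - 2880 = (30 - 55) - 2880 = -25 - 2880 = -2905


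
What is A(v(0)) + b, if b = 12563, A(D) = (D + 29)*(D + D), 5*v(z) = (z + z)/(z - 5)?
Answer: 12563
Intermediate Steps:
v(z) = 2*z/(5*(-5 + z)) (v(z) = ((z + z)/(z - 5))/5 = ((2*z)/(-5 + z))/5 = (2*z/(-5 + z))/5 = 2*z/(5*(-5 + z)))
A(D) = 2*D*(29 + D) (A(D) = (29 + D)*(2*D) = 2*D*(29 + D))
A(v(0)) + b = 2*((⅖)*0/(-5 + 0))*(29 + (⅖)*0/(-5 + 0)) + 12563 = 2*((⅖)*0/(-5))*(29 + (⅖)*0/(-5)) + 12563 = 2*((⅖)*0*(-⅕))*(29 + (⅖)*0*(-⅕)) + 12563 = 2*0*(29 + 0) + 12563 = 2*0*29 + 12563 = 0 + 12563 = 12563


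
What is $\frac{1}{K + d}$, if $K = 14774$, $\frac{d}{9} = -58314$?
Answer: $- \frac{1}{510052} \approx -1.9606 \cdot 10^{-6}$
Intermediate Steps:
$d = -524826$ ($d = 9 \left(-58314\right) = -524826$)
$\frac{1}{K + d} = \frac{1}{14774 - 524826} = \frac{1}{-510052} = - \frac{1}{510052}$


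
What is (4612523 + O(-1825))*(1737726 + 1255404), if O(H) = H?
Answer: 13800418504740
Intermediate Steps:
(4612523 + O(-1825))*(1737726 + 1255404) = (4612523 - 1825)*(1737726 + 1255404) = 4610698*2993130 = 13800418504740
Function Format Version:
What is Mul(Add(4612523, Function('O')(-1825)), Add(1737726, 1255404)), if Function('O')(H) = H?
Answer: 13800418504740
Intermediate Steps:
Mul(Add(4612523, Function('O')(-1825)), Add(1737726, 1255404)) = Mul(Add(4612523, -1825), Add(1737726, 1255404)) = Mul(4610698, 2993130) = 13800418504740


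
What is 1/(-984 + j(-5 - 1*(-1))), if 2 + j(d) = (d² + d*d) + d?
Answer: -1/958 ≈ -0.0010438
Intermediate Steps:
j(d) = -2 + d + 2*d² (j(d) = -2 + ((d² + d*d) + d) = -2 + ((d² + d²) + d) = -2 + (2*d² + d) = -2 + (d + 2*d²) = -2 + d + 2*d²)
1/(-984 + j(-5 - 1*(-1))) = 1/(-984 + (-2 + (-5 - 1*(-1)) + 2*(-5 - 1*(-1))²)) = 1/(-984 + (-2 + (-5 + 1) + 2*(-5 + 1)²)) = 1/(-984 + (-2 - 4 + 2*(-4)²)) = 1/(-984 + (-2 - 4 + 2*16)) = 1/(-984 + (-2 - 4 + 32)) = 1/(-984 + 26) = 1/(-958) = -1/958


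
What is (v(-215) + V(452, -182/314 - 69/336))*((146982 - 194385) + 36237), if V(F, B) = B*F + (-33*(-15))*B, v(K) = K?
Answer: 94084721583/8792 ≈ 1.0701e+7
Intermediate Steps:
V(F, B) = 495*B + B*F (V(F, B) = B*F + 495*B = 495*B + B*F)
(v(-215) + V(452, -182/314 - 69/336))*((146982 - 194385) + 36237) = (-215 + (-182/314 - 69/336)*(495 + 452))*((146982 - 194385) + 36237) = (-215 + (-182*1/314 - 69*1/336)*947)*(-47403 + 36237) = (-215 + (-91/157 - 23/112)*947)*(-11166) = (-215 - 13803/17584*947)*(-11166) = (-215 - 13071441/17584)*(-11166) = -16852001/17584*(-11166) = 94084721583/8792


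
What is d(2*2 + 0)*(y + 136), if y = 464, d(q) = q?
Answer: 2400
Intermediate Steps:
d(2*2 + 0)*(y + 136) = (2*2 + 0)*(464 + 136) = (4 + 0)*600 = 4*600 = 2400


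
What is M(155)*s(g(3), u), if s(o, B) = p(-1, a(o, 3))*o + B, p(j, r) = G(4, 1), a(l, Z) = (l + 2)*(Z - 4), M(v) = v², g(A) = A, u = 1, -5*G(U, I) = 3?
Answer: -19220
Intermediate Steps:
G(U, I) = -⅗ (G(U, I) = -⅕*3 = -⅗)
a(l, Z) = (-4 + Z)*(2 + l) (a(l, Z) = (2 + l)*(-4 + Z) = (-4 + Z)*(2 + l))
p(j, r) = -⅗
s(o, B) = B - 3*o/5 (s(o, B) = -3*o/5 + B = B - 3*o/5)
M(155)*s(g(3), u) = 155²*(1 - ⅗*3) = 24025*(1 - 9/5) = 24025*(-⅘) = -19220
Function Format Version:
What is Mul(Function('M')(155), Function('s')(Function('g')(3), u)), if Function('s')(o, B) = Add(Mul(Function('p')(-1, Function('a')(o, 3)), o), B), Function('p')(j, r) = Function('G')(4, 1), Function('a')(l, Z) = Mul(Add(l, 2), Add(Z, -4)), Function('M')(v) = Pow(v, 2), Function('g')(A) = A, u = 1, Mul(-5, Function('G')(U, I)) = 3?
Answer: -19220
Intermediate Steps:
Function('G')(U, I) = Rational(-3, 5) (Function('G')(U, I) = Mul(Rational(-1, 5), 3) = Rational(-3, 5))
Function('a')(l, Z) = Mul(Add(-4, Z), Add(2, l)) (Function('a')(l, Z) = Mul(Add(2, l), Add(-4, Z)) = Mul(Add(-4, Z), Add(2, l)))
Function('p')(j, r) = Rational(-3, 5)
Function('s')(o, B) = Add(B, Mul(Rational(-3, 5), o)) (Function('s')(o, B) = Add(Mul(Rational(-3, 5), o), B) = Add(B, Mul(Rational(-3, 5), o)))
Mul(Function('M')(155), Function('s')(Function('g')(3), u)) = Mul(Pow(155, 2), Add(1, Mul(Rational(-3, 5), 3))) = Mul(24025, Add(1, Rational(-9, 5))) = Mul(24025, Rational(-4, 5)) = -19220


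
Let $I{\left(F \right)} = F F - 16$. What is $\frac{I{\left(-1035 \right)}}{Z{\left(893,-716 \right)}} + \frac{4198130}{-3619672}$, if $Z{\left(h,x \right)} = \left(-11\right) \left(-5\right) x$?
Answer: $- \frac{126335861964}{4454458855} \approx -28.362$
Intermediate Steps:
$Z{\left(h,x \right)} = 55 x$
$I{\left(F \right)} = -16 + F^{2}$ ($I{\left(F \right)} = F^{2} - 16 = -16 + F^{2}$)
$\frac{I{\left(-1035 \right)}}{Z{\left(893,-716 \right)}} + \frac{4198130}{-3619672} = \frac{-16 + \left(-1035\right)^{2}}{55 \left(-716\right)} + \frac{4198130}{-3619672} = \frac{-16 + 1071225}{-39380} + 4198130 \left(- \frac{1}{3619672}\right) = 1071209 \left(- \frac{1}{39380}\right) - \frac{2099065}{1809836} = - \frac{1071209}{39380} - \frac{2099065}{1809836} = - \frac{126335861964}{4454458855}$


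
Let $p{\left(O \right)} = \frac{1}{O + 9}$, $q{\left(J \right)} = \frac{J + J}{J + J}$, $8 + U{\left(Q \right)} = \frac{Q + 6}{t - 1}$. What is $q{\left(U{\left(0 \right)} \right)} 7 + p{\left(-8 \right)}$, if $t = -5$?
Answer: $8$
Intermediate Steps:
$U{\left(Q \right)} = -9 - \frac{Q}{6}$ ($U{\left(Q \right)} = -8 + \frac{Q + 6}{-5 - 1} = -8 + \frac{6 + Q}{-6} = -8 + \left(6 + Q\right) \left(- \frac{1}{6}\right) = -8 - \left(1 + \frac{Q}{6}\right) = -9 - \frac{Q}{6}$)
$q{\left(J \right)} = 1$ ($q{\left(J \right)} = \frac{2 J}{2 J} = 2 J \frac{1}{2 J} = 1$)
$p{\left(O \right)} = \frac{1}{9 + O}$
$q{\left(U{\left(0 \right)} \right)} 7 + p{\left(-8 \right)} = 1 \cdot 7 + \frac{1}{9 - 8} = 7 + 1^{-1} = 7 + 1 = 8$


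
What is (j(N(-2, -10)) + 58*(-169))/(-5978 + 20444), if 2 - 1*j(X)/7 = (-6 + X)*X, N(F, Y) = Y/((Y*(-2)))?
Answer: -13081/19288 ≈ -0.67819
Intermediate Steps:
N(F, Y) = -1/2 (N(F, Y) = Y/((-2*Y)) = Y*(-1/(2*Y)) = -1/2)
j(X) = 14 - 7*X*(-6 + X) (j(X) = 14 - 7*(-6 + X)*X = 14 - 7*X*(-6 + X))
(j(N(-2, -10)) + 58*(-169))/(-5978 + 20444) = ((14 - 7*(-1/2)**2 + 42*(-1/2)) + 58*(-169))/(-5978 + 20444) = ((14 - 7*1/4 - 21) - 9802)/14466 = ((14 - 7/4 - 21) - 9802)*(1/14466) = (-35/4 - 9802)*(1/14466) = -39243/4*1/14466 = -13081/19288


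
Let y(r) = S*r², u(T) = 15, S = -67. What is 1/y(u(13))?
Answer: -1/15075 ≈ -6.6335e-5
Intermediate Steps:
y(r) = -67*r²
1/y(u(13)) = 1/(-67*15²) = 1/(-67*225) = 1/(-15075) = -1/15075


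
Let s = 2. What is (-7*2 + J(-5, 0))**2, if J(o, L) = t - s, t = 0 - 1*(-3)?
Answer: 169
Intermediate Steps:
t = 3 (t = 0 + 3 = 3)
J(o, L) = 1 (J(o, L) = 3 - 1*2 = 3 - 2 = 1)
(-7*2 + J(-5, 0))**2 = (-7*2 + 1)**2 = (-14 + 1)**2 = (-13)**2 = 169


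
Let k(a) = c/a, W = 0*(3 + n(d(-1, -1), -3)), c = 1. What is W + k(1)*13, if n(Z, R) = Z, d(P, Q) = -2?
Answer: 13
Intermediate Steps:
W = 0 (W = 0*(3 - 2) = 0*1 = 0)
k(a) = 1/a
W + k(1)*13 = 0 + 13/1 = 0 + 1*13 = 0 + 13 = 13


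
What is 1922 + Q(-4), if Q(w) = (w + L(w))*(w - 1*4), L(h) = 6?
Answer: 1906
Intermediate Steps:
Q(w) = (-4 + w)*(6 + w) (Q(w) = (w + 6)*(w - 1*4) = (6 + w)*(w - 4) = (6 + w)*(-4 + w) = (-4 + w)*(6 + w))
1922 + Q(-4) = 1922 + (-24 + (-4)**2 + 2*(-4)) = 1922 + (-24 + 16 - 8) = 1922 - 16 = 1906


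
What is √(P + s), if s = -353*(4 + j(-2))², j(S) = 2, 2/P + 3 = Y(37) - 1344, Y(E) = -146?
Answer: I*√28326757678/1493 ≈ 112.73*I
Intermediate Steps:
P = -2/1493 (P = 2/(-3 + (-146 - 1344)) = 2/(-3 - 1490) = 2/(-1493) = 2*(-1/1493) = -2/1493 ≈ -0.0013396)
s = -12708 (s = -353*(4 + 2)² = -353*6² = -353*36 = -12708)
√(P + s) = √(-2/1493 - 12708) = √(-18973046/1493) = I*√28326757678/1493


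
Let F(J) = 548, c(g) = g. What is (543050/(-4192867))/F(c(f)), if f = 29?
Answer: -271525/1148845558 ≈ -0.00023635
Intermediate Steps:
(543050/(-4192867))/F(c(f)) = (543050/(-4192867))/548 = (543050*(-1/4192867))*(1/548) = -543050/4192867*1/548 = -271525/1148845558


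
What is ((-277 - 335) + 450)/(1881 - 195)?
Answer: -27/281 ≈ -0.096085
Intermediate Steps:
((-277 - 335) + 450)/(1881 - 195) = (-612 + 450)/1686 = -162*1/1686 = -27/281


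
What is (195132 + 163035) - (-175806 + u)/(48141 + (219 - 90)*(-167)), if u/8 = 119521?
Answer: 432988432/1209 ≈ 3.5814e+5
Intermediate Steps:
u = 956168 (u = 8*119521 = 956168)
(195132 + 163035) - (-175806 + u)/(48141 + (219 - 90)*(-167)) = (195132 + 163035) - (-175806 + 956168)/(48141 + (219 - 90)*(-167)) = 358167 - 780362/(48141 + 129*(-167)) = 358167 - 780362/(48141 - 21543) = 358167 - 780362/26598 = 358167 - 1*35471/1209 = 358167 - 35471/1209 = 432988432/1209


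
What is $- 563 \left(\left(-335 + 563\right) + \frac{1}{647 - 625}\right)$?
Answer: $- \frac{2824571}{22} \approx -1.2839 \cdot 10^{5}$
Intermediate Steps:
$- 563 \left(\left(-335 + 563\right) + \frac{1}{647 - 625}\right) = - 563 \left(228 + \frac{1}{22}\right) = \left(-563\right) \frac{5017}{22} = - \frac{2824571}{22}$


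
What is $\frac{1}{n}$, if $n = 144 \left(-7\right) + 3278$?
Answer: $\frac{1}{2270} \approx 0.00044053$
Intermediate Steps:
$n = 2270$ ($n = -1008 + 3278 = 2270$)
$\frac{1}{n} = \frac{1}{2270}$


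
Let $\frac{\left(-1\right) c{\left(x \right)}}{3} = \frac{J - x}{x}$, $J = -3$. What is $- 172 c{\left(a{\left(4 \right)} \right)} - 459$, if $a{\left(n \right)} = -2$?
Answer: $-201$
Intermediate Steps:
$c{\left(x \right)} = - \frac{3 \left(-3 - x\right)}{x}$ ($c{\left(x \right)} = - 3 \frac{-3 - x}{x} = - \frac{3 \left(-3 - x\right)}{x}$)
$- 172 c{\left(a{\left(4 \right)} \right)} - 459 = - 172 \left(3 + \frac{9}{-2}\right) - 459 = - 172 \left(3 + 9 \left(- \frac{1}{2}\right)\right) - 459 = - 172 \left(3 - \frac{9}{2}\right) - 459 = \left(-172\right) \left(- \frac{3}{2}\right) - 459 = 258 - 459 = -201$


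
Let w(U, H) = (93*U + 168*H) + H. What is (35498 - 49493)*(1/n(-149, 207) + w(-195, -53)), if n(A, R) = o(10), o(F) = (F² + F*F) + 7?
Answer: 8720506865/23 ≈ 3.7915e+8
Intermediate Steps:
w(U, H) = 93*U + 169*H
o(F) = 7 + 2*F² (o(F) = (F² + F²) + 7 = 2*F² + 7 = 7 + 2*F²)
n(A, R) = 207 (n(A, R) = 7 + 2*10² = 7 + 2*100 = 7 + 200 = 207)
(35498 - 49493)*(1/n(-149, 207) + w(-195, -53)) = (35498 - 49493)*(1/207 + (93*(-195) + 169*(-53))) = -13995*(1/207 + (-18135 - 8957)) = -13995*(1/207 - 27092) = -13995*(-5608043/207) = 8720506865/23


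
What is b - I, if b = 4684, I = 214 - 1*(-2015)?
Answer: 2455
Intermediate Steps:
I = 2229 (I = 214 + 2015 = 2229)
b - I = 4684 - 1*2229 = 4684 - 2229 = 2455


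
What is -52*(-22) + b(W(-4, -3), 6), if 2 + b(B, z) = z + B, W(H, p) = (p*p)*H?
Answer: 1112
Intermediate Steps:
W(H, p) = H*p² (W(H, p) = p²*H = H*p²)
b(B, z) = -2 + B + z (b(B, z) = -2 + (z + B) = -2 + (B + z) = -2 + B + z)
-52*(-22) + b(W(-4, -3), 6) = -52*(-22) + (-2 - 4*(-3)² + 6) = 1144 + (-2 - 4*9 + 6) = 1144 + (-2 - 36 + 6) = 1144 - 32 = 1112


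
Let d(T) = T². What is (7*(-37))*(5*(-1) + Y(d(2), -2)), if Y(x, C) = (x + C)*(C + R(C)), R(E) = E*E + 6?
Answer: -2849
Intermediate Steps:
R(E) = 6 + E² (R(E) = E² + 6 = 6 + E²)
Y(x, C) = (C + x)*(6 + C + C²) (Y(x, C) = (x + C)*(C + (6 + C²)) = (C + x)*(6 + C + C²))
(7*(-37))*(5*(-1) + Y(d(2), -2)) = (7*(-37))*(5*(-1) + ((-2)² - 2*2² - 2*(6 + (-2)²) + 2²*(6 + (-2)²))) = -259*(-5 + (4 - 2*4 - 2*(6 + 4) + 4*(6 + 4))) = -259*(-5 + (4 - 8 - 2*10 + 4*10)) = -259*(-5 + (4 - 8 - 20 + 40)) = -259*(-5 + 16) = -259*11 = -2849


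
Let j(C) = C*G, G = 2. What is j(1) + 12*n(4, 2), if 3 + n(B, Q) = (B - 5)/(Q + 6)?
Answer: -71/2 ≈ -35.500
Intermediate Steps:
n(B, Q) = -3 + (-5 + B)/(6 + Q) (n(B, Q) = -3 + (B - 5)/(Q + 6) = -3 + (-5 + B)/(6 + Q))
j(C) = 2*C (j(C) = C*2 = 2*C)
j(1) + 12*n(4, 2) = 2*1 + 12*((-23 + 4 - 3*2)/(6 + 2)) = 2 + 12*((-23 + 4 - 6)/8) = 2 + 12*((⅛)*(-25)) = 2 + 12*(-25/8) = 2 - 75/2 = -71/2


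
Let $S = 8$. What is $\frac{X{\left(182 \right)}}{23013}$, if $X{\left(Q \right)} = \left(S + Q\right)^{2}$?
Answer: $\frac{36100}{23013} \approx 1.5687$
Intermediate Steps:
$X{\left(Q \right)} = \left(8 + Q\right)^{2}$
$\frac{X{\left(182 \right)}}{23013} = \frac{\left(8 + 182\right)^{2}}{23013} = 190^{2} \cdot \frac{1}{23013} = 36100 \cdot \frac{1}{23013} = \frac{36100}{23013}$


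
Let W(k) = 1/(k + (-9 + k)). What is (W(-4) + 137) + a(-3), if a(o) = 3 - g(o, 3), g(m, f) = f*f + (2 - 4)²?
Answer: 2158/17 ≈ 126.94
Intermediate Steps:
g(m, f) = 4 + f² (g(m, f) = f² + (-2)² = f² + 4 = 4 + f²)
a(o) = -10 (a(o) = 3 - (4 + 3²) = 3 - (4 + 9) = 3 - 1*13 = 3 - 13 = -10)
W(k) = 1/(-9 + 2*k)
(W(-4) + 137) + a(-3) = (1/(-9 + 2*(-4)) + 137) - 10 = (1/(-9 - 8) + 137) - 10 = (1/(-17) + 137) - 10 = (-1/17 + 137) - 10 = 2328/17 - 10 = 2158/17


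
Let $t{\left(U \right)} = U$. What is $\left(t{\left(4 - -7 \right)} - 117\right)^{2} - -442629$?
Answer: $453865$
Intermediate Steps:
$\left(t{\left(4 - -7 \right)} - 117\right)^{2} - -442629 = \left(\left(4 - -7\right) - 117\right)^{2} - -442629 = \left(\left(4 + 7\right) - 117\right)^{2} + 442629 = \left(11 - 117\right)^{2} + 442629 = \left(-106\right)^{2} + 442629 = 11236 + 442629 = 453865$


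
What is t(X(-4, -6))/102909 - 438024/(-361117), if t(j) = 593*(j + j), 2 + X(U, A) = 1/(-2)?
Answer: 44005899911/37162189353 ≈ 1.1842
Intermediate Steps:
X(U, A) = -5/2 (X(U, A) = -2 + 1/(-2) = -2 - ½ = -5/2)
t(j) = 1186*j (t(j) = 593*(2*j) = 1186*j)
t(X(-4, -6))/102909 - 438024/(-361117) = (1186*(-5/2))/102909 - 438024/(-361117) = -2965*1/102909 - 438024*(-1/361117) = -2965/102909 + 438024/361117 = 44005899911/37162189353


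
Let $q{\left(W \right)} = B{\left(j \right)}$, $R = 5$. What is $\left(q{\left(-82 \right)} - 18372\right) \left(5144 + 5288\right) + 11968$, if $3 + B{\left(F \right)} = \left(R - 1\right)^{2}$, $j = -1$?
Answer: $-191509120$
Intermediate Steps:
$B{\left(F \right)} = 13$ ($B{\left(F \right)} = -3 + \left(5 - 1\right)^{2} = -3 + 4^{2} = -3 + 16 = 13$)
$q{\left(W \right)} = 13$
$\left(q{\left(-82 \right)} - 18372\right) \left(5144 + 5288\right) + 11968 = \left(13 - 18372\right) \left(5144 + 5288\right) + 11968 = \left(-18359\right) 10432 + 11968 = -191521088 + 11968 = -191509120$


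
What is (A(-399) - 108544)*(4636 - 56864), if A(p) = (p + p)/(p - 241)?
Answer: 453517672817/80 ≈ 5.6690e+9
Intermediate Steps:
A(p) = 2*p/(-241 + p) (A(p) = (2*p)/(-241 + p) = 2*p/(-241 + p))
(A(-399) - 108544)*(4636 - 56864) = (2*(-399)/(-241 - 399) - 108544)*(4636 - 56864) = (2*(-399)/(-640) - 108544)*(-52228) = (2*(-399)*(-1/640) - 108544)*(-52228) = (399/320 - 108544)*(-52228) = -34733681/320*(-52228) = 453517672817/80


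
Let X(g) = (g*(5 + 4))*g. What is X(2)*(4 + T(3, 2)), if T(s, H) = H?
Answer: 216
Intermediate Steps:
X(g) = 9*g² (X(g) = (g*9)*g = (9*g)*g = 9*g²)
X(2)*(4 + T(3, 2)) = (9*2²)*(4 + 2) = (9*4)*6 = 36*6 = 216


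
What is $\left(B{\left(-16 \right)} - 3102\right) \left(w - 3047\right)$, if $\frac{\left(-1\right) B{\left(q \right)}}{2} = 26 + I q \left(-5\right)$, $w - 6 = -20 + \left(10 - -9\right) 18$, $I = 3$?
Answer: $9880846$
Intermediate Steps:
$w = 328$ ($w = 6 - \left(20 - \left(10 - -9\right) 18\right) = 6 - \left(20 - \left(10 + 9\right) 18\right) = 6 + \left(-20 + 19 \cdot 18\right) = 6 + \left(-20 + 342\right) = 6 + 322 = 328$)
$B{\left(q \right)} = -52 + 30 q$ ($B{\left(q \right)} = - 2 \left(26 + 3 q \left(-5\right)\right) = - 2 \left(26 - 15 q\right) = -52 + 30 q$)
$\left(B{\left(-16 \right)} - 3102\right) \left(w - 3047\right) = \left(\left(-52 + 30 \left(-16\right)\right) - 3102\right) \left(328 - 3047\right) = \left(\left(-52 - 480\right) - 3102\right) \left(-2719\right) = \left(-532 - 3102\right) \left(-2719\right) = \left(-3634\right) \left(-2719\right) = 9880846$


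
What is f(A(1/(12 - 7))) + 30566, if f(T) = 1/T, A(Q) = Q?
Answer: 30571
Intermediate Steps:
f(A(1/(12 - 7))) + 30566 = 1/(1/(12 - 7)) + 30566 = 1/(1/5) + 30566 = 5 + 30566 = 30571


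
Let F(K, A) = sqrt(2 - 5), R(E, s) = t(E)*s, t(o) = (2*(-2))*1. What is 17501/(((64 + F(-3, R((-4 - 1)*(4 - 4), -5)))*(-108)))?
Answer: -280016/110673 + 17501*I*sqrt(3)/442692 ≈ -2.5301 + 0.068473*I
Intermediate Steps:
t(o) = -4 (t(o) = -4*1 = -4)
R(E, s) = -4*s
F(K, A) = I*sqrt(3) (F(K, A) = sqrt(-3) = I*sqrt(3))
17501/(((64 + F(-3, R((-4 - 1)*(4 - 4), -5)))*(-108))) = 17501/(((64 + I*sqrt(3))*(-108))) = 17501/(-6912 - 108*I*sqrt(3))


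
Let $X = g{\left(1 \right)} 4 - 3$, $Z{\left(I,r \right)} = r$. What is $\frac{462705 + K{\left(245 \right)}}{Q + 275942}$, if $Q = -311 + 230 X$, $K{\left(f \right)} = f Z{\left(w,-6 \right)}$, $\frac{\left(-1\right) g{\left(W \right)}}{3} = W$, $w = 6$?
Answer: $\frac{153745}{90727} \approx 1.6946$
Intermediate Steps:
$g{\left(W \right)} = - 3 W$
$X = -15$ ($X = \left(-3\right) 1 \cdot 4 - 3 = \left(-3\right) 4 - 3 = -12 - 3 = -15$)
$K{\left(f \right)} = - 6 f$ ($K{\left(f \right)} = f \left(-6\right) = - 6 f$)
$Q = -3761$ ($Q = -311 + 230 \left(-15\right) = -311 - 3450 = -3761$)
$\frac{462705 + K{\left(245 \right)}}{Q + 275942} = \frac{462705 - 1470}{-3761 + 275942} = \frac{462705 - 1470}{272181} = 461235 \cdot \frac{1}{272181} = \frac{153745}{90727}$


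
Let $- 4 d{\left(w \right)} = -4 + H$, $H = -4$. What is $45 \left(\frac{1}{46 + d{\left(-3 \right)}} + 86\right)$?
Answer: $\frac{61935}{16} \approx 3870.9$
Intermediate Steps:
$d{\left(w \right)} = 2$ ($d{\left(w \right)} = - \frac{-4 - 4}{4} = \left(- \frac{1}{4}\right) \left(-8\right) = 2$)
$45 \left(\frac{1}{46 + d{\left(-3 \right)}} + 86\right) = 45 \left(\frac{1}{46 + 2} + 86\right) = 45 \left(\frac{1}{48} + 86\right) = 45 \cdot \frac{4129}{48} = \frac{61935}{16}$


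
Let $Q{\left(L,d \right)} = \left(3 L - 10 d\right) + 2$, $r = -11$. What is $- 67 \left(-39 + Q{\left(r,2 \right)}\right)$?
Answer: $6030$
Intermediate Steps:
$Q{\left(L,d \right)} = 2 - 10 d + 3 L$ ($Q{\left(L,d \right)} = \left(- 10 d + 3 L\right) + 2 = 2 - 10 d + 3 L$)
$- 67 \left(-39 + Q{\left(r,2 \right)}\right) = - 67 \left(-39 + \left(2 - 20 + 3 \left(-11\right)\right)\right) = - 67 \left(-39 - 51\right) = \left(-67\right) \left(-90\right) = 6030$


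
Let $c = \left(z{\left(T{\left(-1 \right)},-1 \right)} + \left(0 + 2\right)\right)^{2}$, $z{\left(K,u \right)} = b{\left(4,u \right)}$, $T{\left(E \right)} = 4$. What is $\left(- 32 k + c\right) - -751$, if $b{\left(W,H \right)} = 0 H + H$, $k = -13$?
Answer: $1168$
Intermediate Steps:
$b{\left(W,H \right)} = H$ ($b{\left(W,H \right)} = 0 + H = H$)
$z{\left(K,u \right)} = u$
$c = 1$ ($c = \left(-1 + \left(0 + 2\right)\right)^{2} = \left(-1 + 2\right)^{2} = 1^{2} = 1$)
$\left(- 32 k + c\right) - -751 = \left(\left(-32\right) \left(-13\right) + 1\right) - -751 = \left(416 + 1\right) + 751 = 417 + 751 = 1168$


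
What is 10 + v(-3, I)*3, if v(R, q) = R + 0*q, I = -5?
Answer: 1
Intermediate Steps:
v(R, q) = R (v(R, q) = R + 0 = R)
10 + v(-3, I)*3 = 10 - 3*3 = 10 - 9 = 1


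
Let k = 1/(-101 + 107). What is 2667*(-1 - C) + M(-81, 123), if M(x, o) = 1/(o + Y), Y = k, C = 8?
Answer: -17738211/739 ≈ -24003.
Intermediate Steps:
k = ⅙ (k = 1/6 = ⅙ ≈ 0.16667)
Y = ⅙ ≈ 0.16667
M(x, o) = 1/(⅙ + o) (M(x, o) = 1/(o + ⅙) = 1/(⅙ + o))
2667*(-1 - C) + M(-81, 123) = 2667*(-1 - 1*8) + 6/(1 + 6*123) = 2667*(-1 - 8) + 6/(1 + 738) = 2667*(-9) + 6/739 = -24003 + 6*(1/739) = -24003 + 6/739 = -17738211/739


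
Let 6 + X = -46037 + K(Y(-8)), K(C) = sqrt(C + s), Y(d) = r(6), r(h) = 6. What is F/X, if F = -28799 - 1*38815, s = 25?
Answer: 518858567/353326303 + 11269*sqrt(31)/353326303 ≈ 1.4687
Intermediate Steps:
Y(d) = 6
K(C) = sqrt(25 + C) (K(C) = sqrt(C + 25) = sqrt(25 + C))
F = -67614 (F = -28799 - 38815 = -67614)
X = -46043 + sqrt(31) (X = -6 + (-46037 + sqrt(25 + 6)) = -6 + (-46037 + sqrt(31)) = -46043 + sqrt(31) ≈ -46037.)
F/X = -67614/(-46043 + sqrt(31))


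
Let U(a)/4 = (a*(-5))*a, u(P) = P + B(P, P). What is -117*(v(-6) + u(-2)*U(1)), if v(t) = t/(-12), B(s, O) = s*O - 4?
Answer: -9477/2 ≈ -4738.5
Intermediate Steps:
B(s, O) = -4 + O*s (B(s, O) = O*s - 4 = -4 + O*s)
u(P) = -4 + P + P² (u(P) = P + (-4 + P*P) = P + (-4 + P²) = -4 + P + P²)
v(t) = -t/12 (v(t) = t*(-1/12) = -t/12)
U(a) = -20*a² (U(a) = 4*((a*(-5))*a) = 4*((-5*a)*a) = 4*(-5*a²) = -20*a²)
-117*(v(-6) + u(-2)*U(1)) = -117*(-1/12*(-6) + (-4 - 2 + (-2)²)*(-20*1²)) = -117*(½ + (-4 - 2 + 4)*(-20*1)) = -117*(½ - 2*(-20)) = -117*(½ + 40) = -117*81/2 = -9477/2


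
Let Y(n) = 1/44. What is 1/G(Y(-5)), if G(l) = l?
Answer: 44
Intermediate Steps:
Y(n) = 1/44
1/G(Y(-5)) = 1/(1/44) = 44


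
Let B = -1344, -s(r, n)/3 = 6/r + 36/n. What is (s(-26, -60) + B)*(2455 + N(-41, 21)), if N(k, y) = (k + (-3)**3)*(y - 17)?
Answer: -190353234/65 ≈ -2.9285e+6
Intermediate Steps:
s(r, n) = -108/n - 18/r (s(r, n) = -3*(6/r + 36/n) = -108/n - 18/r)
N(k, y) = (-27 + k)*(-17 + y) (N(k, y) = (k - 27)*(-17 + y) = (-27 + k)*(-17 + y))
(s(-26, -60) + B)*(2455 + N(-41, 21)) = ((-108/(-60) - 18/(-26)) - 1344)*(2455 + (459 - 27*21 - 17*(-41) - 41*21)) = ((-108*(-1/60) - 18*(-1/26)) - 1344)*(2455 + (459 - 567 + 697 - 861)) = ((9/5 + 9/13) - 1344)*(2455 - 272) = (162/65 - 1344)*2183 = -87198/65*2183 = -190353234/65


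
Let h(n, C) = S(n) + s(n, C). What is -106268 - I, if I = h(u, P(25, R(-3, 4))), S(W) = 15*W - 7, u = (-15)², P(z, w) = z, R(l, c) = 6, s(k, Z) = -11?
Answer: -109625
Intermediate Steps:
u = 225
S(W) = -7 + 15*W
h(n, C) = -18 + 15*n (h(n, C) = (-7 + 15*n) - 11 = -18 + 15*n)
I = 3357 (I = -18 + 15*225 = -18 + 3375 = 3357)
-106268 - I = -106268 - 1*3357 = -106268 - 3357 = -109625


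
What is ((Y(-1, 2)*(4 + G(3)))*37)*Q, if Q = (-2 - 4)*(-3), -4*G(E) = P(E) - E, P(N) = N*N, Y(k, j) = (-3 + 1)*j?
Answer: -6660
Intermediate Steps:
Y(k, j) = -2*j
P(N) = N²
G(E) = -E²/4 + E/4 (G(E) = -(E² - E)/4 = -E²/4 + E/4)
Q = 18 (Q = -6*(-3) = 18)
((Y(-1, 2)*(4 + G(3)))*37)*Q = (((-2*2)*(4 + (¼)*3*(1 - 1*3)))*37)*18 = (-4*(4 + (¼)*3*(1 - 3))*37)*18 = (-4*(4 + (¼)*3*(-2))*37)*18 = (-4*(4 - 3/2)*37)*18 = (-4*5/2*37)*18 = -10*37*18 = -370*18 = -6660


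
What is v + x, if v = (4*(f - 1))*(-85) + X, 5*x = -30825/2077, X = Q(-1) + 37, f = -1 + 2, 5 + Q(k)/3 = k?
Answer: 33298/2077 ≈ 16.032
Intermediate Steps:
Q(k) = -15 + 3*k
f = 1
X = 19 (X = (-15 + 3*(-1)) + 37 = (-15 - 3) + 37 = -18 + 37 = 19)
x = -6165/2077 (x = (-30825/2077)/5 = (-30825*1/2077)/5 = (1/5)*(-30825/2077) = -6165/2077 ≈ -2.9682)
v = 19 (v = (4*(1 - 1))*(-85) + 19 = (4*0)*(-85) + 19 = 0*(-85) + 19 = 0 + 19 = 19)
v + x = 19 - 6165/2077 = 33298/2077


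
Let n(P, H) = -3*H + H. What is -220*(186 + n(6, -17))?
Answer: -48400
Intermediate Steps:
n(P, H) = -2*H
-220*(186 + n(6, -17)) = -220*(186 - 2*(-17)) = -220*(186 + 34) = -220*220 = -48400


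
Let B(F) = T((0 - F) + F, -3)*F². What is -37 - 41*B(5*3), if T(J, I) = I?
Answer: 27638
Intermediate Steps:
B(F) = -3*F²
-37 - 41*B(5*3) = -37 - (-123)*(5*3)² = -37 - (-123)*15² = -37 - (-123)*225 = -37 - 41*(-675) = -37 + 27675 = 27638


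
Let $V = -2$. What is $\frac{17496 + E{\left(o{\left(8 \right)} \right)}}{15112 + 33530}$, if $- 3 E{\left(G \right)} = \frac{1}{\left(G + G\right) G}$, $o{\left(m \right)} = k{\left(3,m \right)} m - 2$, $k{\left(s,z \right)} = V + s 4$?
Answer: $\frac{638673983}{1775627568} \approx 0.35969$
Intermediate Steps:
$k{\left(s,z \right)} = -2 + 4 s$ ($k{\left(s,z \right)} = -2 + s 4 = -2 + 4 s$)
$o{\left(m \right)} = -2 + 10 m$ ($o{\left(m \right)} = \left(-2 + 4 \cdot 3\right) m - 2 = \left(-2 + 12\right) m - 2 = 10 m - 2 = -2 + 10 m$)
$E{\left(G \right)} = - \frac{1}{6 G^{2}}$ ($E{\left(G \right)} = - \frac{\frac{1}{G + G} \frac{1}{G}}{3} = - \frac{\frac{1}{2 G} \frac{1}{G}}{3} = - \frac{\frac{1}{2} \frac{1}{G^{2}}}{3} = - \frac{1}{6 G^{2}}$)
$\frac{17496 + E{\left(o{\left(8 \right)} \right)}}{15112 + 33530} = \frac{17496 - \frac{1}{6 \left(-2 + 10 \cdot 8\right)^{2}}}{15112 + 33530} = \frac{17496 - \frac{1}{6 \left(-2 + 80\right)^{2}}}{48642} = \left(17496 - \frac{1}{6 \cdot 6084}\right) \frac{1}{48642} = \left(17496 - \frac{1}{36504}\right) \frac{1}{48642} = \frac{638673983}{36504} \cdot \frac{1}{48642} = \frac{638673983}{1775627568}$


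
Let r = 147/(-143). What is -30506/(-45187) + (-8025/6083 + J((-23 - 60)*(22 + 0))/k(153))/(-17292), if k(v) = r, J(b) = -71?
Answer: 16748652607738/24953752073943 ≈ 0.67119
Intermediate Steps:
r = -147/143 (r = 147*(-1/143) = -147/143 ≈ -1.0280)
k(v) = -147/143
-30506/(-45187) + (-8025/6083 + J((-23 - 60)*(22 + 0))/k(153))/(-17292) = -30506/(-45187) + (-8025/6083 - 71/(-147/143))/(-17292) = -30506*(-1/45187) + (-8025*1/6083 - 71*(-143/147))*(-1/17292) = 30506/45187 + (-8025/6083 + 10153/147)*(-1/17292) = 30506/45187 + (8654432/127743)*(-1/17292) = 30506/45187 - 2163608/552232989 = 16748652607738/24953752073943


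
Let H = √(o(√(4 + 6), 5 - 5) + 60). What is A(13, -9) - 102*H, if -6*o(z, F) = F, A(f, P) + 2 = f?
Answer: 11 - 204*√15 ≈ -779.09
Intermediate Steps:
A(f, P) = -2 + f
o(z, F) = -F/6
H = 2*√15 (H = √(-(5 - 5)/6 + 60) = √(-⅙*0 + 60) = √(0 + 60) = √60 = 2*√15 ≈ 7.7460)
A(13, -9) - 102*H = (-2 + 13) - 204*√15 = 11 - 204*√15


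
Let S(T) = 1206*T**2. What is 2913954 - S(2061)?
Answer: -5119837572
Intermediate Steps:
2913954 - S(2061) = 2913954 - 1206*2061**2 = 2913954 - 1206*4247721 = 2913954 - 1*5122751526 = 2913954 - 5122751526 = -5119837572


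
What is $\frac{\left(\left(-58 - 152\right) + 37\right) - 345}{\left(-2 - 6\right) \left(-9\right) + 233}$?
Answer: $- \frac{518}{305} \approx -1.6984$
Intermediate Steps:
$\frac{\left(\left(-58 - 152\right) + 37\right) - 345}{\left(-2 - 6\right) \left(-9\right) + 233} = \frac{\left(-210 + 37\right) - 345}{\left(-8\right) \left(-9\right) + 233} = \frac{-173 - 345}{72 + 233} = - \frac{518}{305}$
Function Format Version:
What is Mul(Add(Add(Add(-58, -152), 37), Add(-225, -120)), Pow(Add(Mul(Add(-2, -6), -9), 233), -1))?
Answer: Rational(-518, 305) ≈ -1.6984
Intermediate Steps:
Mul(Add(Add(Add(-58, -152), 37), Add(-225, -120)), Pow(Add(Mul(Add(-2, -6), -9), 233), -1)) = Mul(Add(Add(-210, 37), -345), Pow(Add(Mul(-8, -9), 233), -1)) = Mul(Add(-173, -345), Pow(Add(72, 233), -1)) = Mul(-518, Pow(305, -1)) = Mul(-518, Rational(1, 305)) = Rational(-518, 305)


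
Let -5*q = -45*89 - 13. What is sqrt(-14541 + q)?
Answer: I*sqrt(343435)/5 ≈ 117.21*I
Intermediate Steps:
q = 4018/5 (q = -(-45*89 - 13)/5 = -(-4005 - 13)/5 = -1/5*(-4018) = 4018/5 ≈ 803.60)
sqrt(-14541 + q) = sqrt(-14541 + 4018/5) = sqrt(-68687/5) = I*sqrt(343435)/5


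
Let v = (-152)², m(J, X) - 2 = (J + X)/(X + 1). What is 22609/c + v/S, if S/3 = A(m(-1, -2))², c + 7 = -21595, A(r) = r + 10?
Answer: 483831533/14581350 ≈ 33.182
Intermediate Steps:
m(J, X) = 2 + (J + X)/(1 + X) (m(J, X) = 2 + (J + X)/(X + 1) = 2 + (J + X)/(1 + X))
A(r) = 10 + r
c = -21602 (c = -7 - 21595 = -21602)
v = 23104
S = 675 (S = 3*(10 + (2 - 1 + 3*(-2))/(1 - 2))² = 3*(10 + (2 - 1 - 6)/(-1))² = 3*(10 - 1*(-5))² = 3*(10 + 5)² = 3*15² = 3*225 = 675)
22609/c + v/S = 22609/(-21602) + 23104/675 = 22609*(-1/21602) + 23104*(1/675) = -22609/21602 + 23104/675 = 483831533/14581350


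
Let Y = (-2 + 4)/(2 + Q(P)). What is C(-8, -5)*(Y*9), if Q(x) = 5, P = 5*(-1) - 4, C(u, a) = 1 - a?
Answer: 108/7 ≈ 15.429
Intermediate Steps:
P = -9 (P = -5 - 4 = -9)
Y = 2/7 (Y = (-2 + 4)/(2 + 5) = 2/7 ≈ 0.28571)
C(-8, -5)*(Y*9) = (1 - 1*(-5))*((2/7)*9) = (1 + 5)*(18/7) = 6*(18/7) = 108/7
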